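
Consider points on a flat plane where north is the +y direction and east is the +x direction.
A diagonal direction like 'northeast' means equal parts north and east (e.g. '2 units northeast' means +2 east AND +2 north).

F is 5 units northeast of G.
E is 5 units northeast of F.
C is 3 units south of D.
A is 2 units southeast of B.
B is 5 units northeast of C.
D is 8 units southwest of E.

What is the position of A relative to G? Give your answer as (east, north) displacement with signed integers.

Place G at the origin (east=0, north=0).
  F is 5 units northeast of G: delta (east=+5, north=+5); F at (east=5, north=5).
  E is 5 units northeast of F: delta (east=+5, north=+5); E at (east=10, north=10).
  D is 8 units southwest of E: delta (east=-8, north=-8); D at (east=2, north=2).
  C is 3 units south of D: delta (east=+0, north=-3); C at (east=2, north=-1).
  B is 5 units northeast of C: delta (east=+5, north=+5); B at (east=7, north=4).
  A is 2 units southeast of B: delta (east=+2, north=-2); A at (east=9, north=2).
Therefore A relative to G: (east=9, north=2).

Answer: A is at (east=9, north=2) relative to G.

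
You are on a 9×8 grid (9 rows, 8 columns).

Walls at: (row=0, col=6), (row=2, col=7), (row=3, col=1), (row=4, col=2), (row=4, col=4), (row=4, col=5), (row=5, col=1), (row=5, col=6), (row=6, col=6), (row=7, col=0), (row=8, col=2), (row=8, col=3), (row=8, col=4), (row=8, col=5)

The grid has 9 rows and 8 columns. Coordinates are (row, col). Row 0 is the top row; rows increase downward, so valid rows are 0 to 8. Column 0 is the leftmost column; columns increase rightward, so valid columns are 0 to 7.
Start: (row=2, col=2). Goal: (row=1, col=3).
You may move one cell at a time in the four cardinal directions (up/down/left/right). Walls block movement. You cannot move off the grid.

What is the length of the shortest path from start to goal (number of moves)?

BFS from (row=2, col=2) until reaching (row=1, col=3):
  Distance 0: (row=2, col=2)
  Distance 1: (row=1, col=2), (row=2, col=1), (row=2, col=3), (row=3, col=2)
  Distance 2: (row=0, col=2), (row=1, col=1), (row=1, col=3), (row=2, col=0), (row=2, col=4), (row=3, col=3)  <- goal reached here
One shortest path (2 moves): (row=2, col=2) -> (row=2, col=3) -> (row=1, col=3)

Answer: Shortest path length: 2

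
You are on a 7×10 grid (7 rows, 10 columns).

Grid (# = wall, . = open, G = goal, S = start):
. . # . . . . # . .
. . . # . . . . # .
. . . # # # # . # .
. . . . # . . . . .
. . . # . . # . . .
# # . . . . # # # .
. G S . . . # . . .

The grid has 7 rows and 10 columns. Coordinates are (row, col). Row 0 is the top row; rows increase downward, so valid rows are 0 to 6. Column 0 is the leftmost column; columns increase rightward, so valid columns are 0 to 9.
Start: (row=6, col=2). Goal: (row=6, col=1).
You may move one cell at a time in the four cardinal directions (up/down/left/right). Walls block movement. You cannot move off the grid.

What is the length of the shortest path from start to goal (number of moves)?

Answer: Shortest path length: 1

Derivation:
BFS from (row=6, col=2) until reaching (row=6, col=1):
  Distance 0: (row=6, col=2)
  Distance 1: (row=5, col=2), (row=6, col=1), (row=6, col=3)  <- goal reached here
One shortest path (1 moves): (row=6, col=2) -> (row=6, col=1)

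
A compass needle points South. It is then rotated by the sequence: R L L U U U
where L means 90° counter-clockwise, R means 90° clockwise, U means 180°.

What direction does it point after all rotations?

Start: South
  R (right (90° clockwise)) -> West
  L (left (90° counter-clockwise)) -> South
  L (left (90° counter-clockwise)) -> East
  U (U-turn (180°)) -> West
  U (U-turn (180°)) -> East
  U (U-turn (180°)) -> West
Final: West

Answer: Final heading: West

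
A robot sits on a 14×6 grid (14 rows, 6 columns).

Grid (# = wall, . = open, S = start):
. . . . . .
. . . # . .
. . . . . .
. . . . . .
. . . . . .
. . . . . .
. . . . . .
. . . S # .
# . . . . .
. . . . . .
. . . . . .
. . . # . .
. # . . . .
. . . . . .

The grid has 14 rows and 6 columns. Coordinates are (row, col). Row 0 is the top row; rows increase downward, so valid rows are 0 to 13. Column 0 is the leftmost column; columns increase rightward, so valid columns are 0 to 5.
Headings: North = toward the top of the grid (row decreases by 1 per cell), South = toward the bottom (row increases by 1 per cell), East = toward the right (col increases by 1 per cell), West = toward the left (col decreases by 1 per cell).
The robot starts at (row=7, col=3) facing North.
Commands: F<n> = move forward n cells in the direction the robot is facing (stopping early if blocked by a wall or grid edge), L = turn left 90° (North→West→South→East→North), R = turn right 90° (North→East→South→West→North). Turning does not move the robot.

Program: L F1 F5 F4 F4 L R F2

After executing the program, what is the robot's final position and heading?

Answer: Final position: (row=7, col=0), facing West

Derivation:
Start: (row=7, col=3), facing North
  L: turn left, now facing West
  F1: move forward 1, now at (row=7, col=2)
  F5: move forward 2/5 (blocked), now at (row=7, col=0)
  F4: move forward 0/4 (blocked), now at (row=7, col=0)
  F4: move forward 0/4 (blocked), now at (row=7, col=0)
  L: turn left, now facing South
  R: turn right, now facing West
  F2: move forward 0/2 (blocked), now at (row=7, col=0)
Final: (row=7, col=0), facing West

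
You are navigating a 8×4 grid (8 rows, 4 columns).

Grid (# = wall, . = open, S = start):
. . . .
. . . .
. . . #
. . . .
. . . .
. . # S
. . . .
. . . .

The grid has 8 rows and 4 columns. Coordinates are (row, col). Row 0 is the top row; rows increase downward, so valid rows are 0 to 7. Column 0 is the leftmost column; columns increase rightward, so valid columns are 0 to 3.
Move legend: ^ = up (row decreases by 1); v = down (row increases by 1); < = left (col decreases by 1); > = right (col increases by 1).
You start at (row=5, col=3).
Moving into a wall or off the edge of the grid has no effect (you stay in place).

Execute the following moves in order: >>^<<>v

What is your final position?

Start: (row=5, col=3)
  > (right): blocked, stay at (row=5, col=3)
  > (right): blocked, stay at (row=5, col=3)
  ^ (up): (row=5, col=3) -> (row=4, col=3)
  < (left): (row=4, col=3) -> (row=4, col=2)
  < (left): (row=4, col=2) -> (row=4, col=1)
  > (right): (row=4, col=1) -> (row=4, col=2)
  v (down): blocked, stay at (row=4, col=2)
Final: (row=4, col=2)

Answer: Final position: (row=4, col=2)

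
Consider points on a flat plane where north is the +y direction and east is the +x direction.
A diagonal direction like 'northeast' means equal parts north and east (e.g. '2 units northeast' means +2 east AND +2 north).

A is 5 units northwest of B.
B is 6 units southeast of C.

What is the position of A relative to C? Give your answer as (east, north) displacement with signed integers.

Place C at the origin (east=0, north=0).
  B is 6 units southeast of C: delta (east=+6, north=-6); B at (east=6, north=-6).
  A is 5 units northwest of B: delta (east=-5, north=+5); A at (east=1, north=-1).
Therefore A relative to C: (east=1, north=-1).

Answer: A is at (east=1, north=-1) relative to C.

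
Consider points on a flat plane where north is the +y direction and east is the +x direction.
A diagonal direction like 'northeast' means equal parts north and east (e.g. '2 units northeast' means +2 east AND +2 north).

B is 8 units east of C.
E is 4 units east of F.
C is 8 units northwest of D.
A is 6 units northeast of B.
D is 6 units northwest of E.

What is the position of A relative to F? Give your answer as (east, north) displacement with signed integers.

Place F at the origin (east=0, north=0).
  E is 4 units east of F: delta (east=+4, north=+0); E at (east=4, north=0).
  D is 6 units northwest of E: delta (east=-6, north=+6); D at (east=-2, north=6).
  C is 8 units northwest of D: delta (east=-8, north=+8); C at (east=-10, north=14).
  B is 8 units east of C: delta (east=+8, north=+0); B at (east=-2, north=14).
  A is 6 units northeast of B: delta (east=+6, north=+6); A at (east=4, north=20).
Therefore A relative to F: (east=4, north=20).

Answer: A is at (east=4, north=20) relative to F.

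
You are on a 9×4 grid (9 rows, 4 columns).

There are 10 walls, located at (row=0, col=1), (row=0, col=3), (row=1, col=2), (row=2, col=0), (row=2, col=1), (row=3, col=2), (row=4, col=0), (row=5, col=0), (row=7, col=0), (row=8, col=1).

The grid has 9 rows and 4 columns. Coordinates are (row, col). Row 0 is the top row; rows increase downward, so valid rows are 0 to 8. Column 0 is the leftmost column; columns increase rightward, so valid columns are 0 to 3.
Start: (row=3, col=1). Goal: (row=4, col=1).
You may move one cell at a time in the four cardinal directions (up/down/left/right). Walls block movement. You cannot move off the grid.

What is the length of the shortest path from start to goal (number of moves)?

BFS from (row=3, col=1) until reaching (row=4, col=1):
  Distance 0: (row=3, col=1)
  Distance 1: (row=3, col=0), (row=4, col=1)  <- goal reached here
One shortest path (1 moves): (row=3, col=1) -> (row=4, col=1)

Answer: Shortest path length: 1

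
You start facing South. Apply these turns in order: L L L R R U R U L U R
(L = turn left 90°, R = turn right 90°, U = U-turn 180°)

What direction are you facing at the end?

Answer: Final heading: North

Derivation:
Start: South
  L (left (90° counter-clockwise)) -> East
  L (left (90° counter-clockwise)) -> North
  L (left (90° counter-clockwise)) -> West
  R (right (90° clockwise)) -> North
  R (right (90° clockwise)) -> East
  U (U-turn (180°)) -> West
  R (right (90° clockwise)) -> North
  U (U-turn (180°)) -> South
  L (left (90° counter-clockwise)) -> East
  U (U-turn (180°)) -> West
  R (right (90° clockwise)) -> North
Final: North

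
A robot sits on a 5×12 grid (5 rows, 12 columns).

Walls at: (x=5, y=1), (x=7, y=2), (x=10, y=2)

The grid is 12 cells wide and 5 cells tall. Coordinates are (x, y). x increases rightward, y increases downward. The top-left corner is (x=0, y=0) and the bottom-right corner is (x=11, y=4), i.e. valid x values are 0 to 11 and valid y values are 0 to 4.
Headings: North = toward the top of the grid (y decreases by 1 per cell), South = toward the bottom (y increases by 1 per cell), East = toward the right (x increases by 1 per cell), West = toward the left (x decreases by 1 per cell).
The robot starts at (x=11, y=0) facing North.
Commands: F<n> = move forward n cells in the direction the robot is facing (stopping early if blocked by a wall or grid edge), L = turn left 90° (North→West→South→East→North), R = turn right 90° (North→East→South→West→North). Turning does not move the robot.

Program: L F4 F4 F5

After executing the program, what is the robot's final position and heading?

Start: (x=11, y=0), facing North
  L: turn left, now facing West
  F4: move forward 4, now at (x=7, y=0)
  F4: move forward 4, now at (x=3, y=0)
  F5: move forward 3/5 (blocked), now at (x=0, y=0)
Final: (x=0, y=0), facing West

Answer: Final position: (x=0, y=0), facing West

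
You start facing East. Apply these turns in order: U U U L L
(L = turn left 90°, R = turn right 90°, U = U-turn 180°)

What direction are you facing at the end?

Start: East
  U (U-turn (180°)) -> West
  U (U-turn (180°)) -> East
  U (U-turn (180°)) -> West
  L (left (90° counter-clockwise)) -> South
  L (left (90° counter-clockwise)) -> East
Final: East

Answer: Final heading: East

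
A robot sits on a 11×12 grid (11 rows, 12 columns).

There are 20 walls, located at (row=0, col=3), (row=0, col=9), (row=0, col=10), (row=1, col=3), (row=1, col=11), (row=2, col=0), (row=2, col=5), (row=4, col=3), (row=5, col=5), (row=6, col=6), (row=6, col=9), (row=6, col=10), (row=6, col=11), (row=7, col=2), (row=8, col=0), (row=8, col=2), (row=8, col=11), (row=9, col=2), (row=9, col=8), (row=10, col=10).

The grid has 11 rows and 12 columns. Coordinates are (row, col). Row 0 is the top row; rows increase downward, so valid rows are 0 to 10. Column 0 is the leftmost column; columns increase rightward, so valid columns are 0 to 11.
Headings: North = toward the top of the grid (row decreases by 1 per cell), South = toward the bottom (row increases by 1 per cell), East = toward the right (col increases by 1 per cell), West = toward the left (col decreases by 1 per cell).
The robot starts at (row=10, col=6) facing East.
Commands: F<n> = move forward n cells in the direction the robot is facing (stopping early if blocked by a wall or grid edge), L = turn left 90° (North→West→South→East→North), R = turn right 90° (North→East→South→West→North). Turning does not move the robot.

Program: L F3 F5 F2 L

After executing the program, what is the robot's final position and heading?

Start: (row=10, col=6), facing East
  L: turn left, now facing North
  F3: move forward 3, now at (row=7, col=6)
  F5: move forward 0/5 (blocked), now at (row=7, col=6)
  F2: move forward 0/2 (blocked), now at (row=7, col=6)
  L: turn left, now facing West
Final: (row=7, col=6), facing West

Answer: Final position: (row=7, col=6), facing West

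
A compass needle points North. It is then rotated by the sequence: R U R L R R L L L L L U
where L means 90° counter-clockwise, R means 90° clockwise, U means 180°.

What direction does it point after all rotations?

Answer: Final heading: South

Derivation:
Start: North
  R (right (90° clockwise)) -> East
  U (U-turn (180°)) -> West
  R (right (90° clockwise)) -> North
  L (left (90° counter-clockwise)) -> West
  R (right (90° clockwise)) -> North
  R (right (90° clockwise)) -> East
  L (left (90° counter-clockwise)) -> North
  L (left (90° counter-clockwise)) -> West
  L (left (90° counter-clockwise)) -> South
  L (left (90° counter-clockwise)) -> East
  L (left (90° counter-clockwise)) -> North
  U (U-turn (180°)) -> South
Final: South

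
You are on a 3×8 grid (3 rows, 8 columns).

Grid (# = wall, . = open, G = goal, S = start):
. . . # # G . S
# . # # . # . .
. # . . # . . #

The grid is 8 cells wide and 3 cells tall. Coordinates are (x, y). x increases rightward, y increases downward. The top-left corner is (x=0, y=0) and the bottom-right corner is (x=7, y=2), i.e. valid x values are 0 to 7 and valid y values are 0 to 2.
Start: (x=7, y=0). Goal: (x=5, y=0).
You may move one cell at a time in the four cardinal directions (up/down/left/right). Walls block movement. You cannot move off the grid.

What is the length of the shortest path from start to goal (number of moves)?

Answer: Shortest path length: 2

Derivation:
BFS from (x=7, y=0) until reaching (x=5, y=0):
  Distance 0: (x=7, y=0)
  Distance 1: (x=6, y=0), (x=7, y=1)
  Distance 2: (x=5, y=0), (x=6, y=1)  <- goal reached here
One shortest path (2 moves): (x=7, y=0) -> (x=6, y=0) -> (x=5, y=0)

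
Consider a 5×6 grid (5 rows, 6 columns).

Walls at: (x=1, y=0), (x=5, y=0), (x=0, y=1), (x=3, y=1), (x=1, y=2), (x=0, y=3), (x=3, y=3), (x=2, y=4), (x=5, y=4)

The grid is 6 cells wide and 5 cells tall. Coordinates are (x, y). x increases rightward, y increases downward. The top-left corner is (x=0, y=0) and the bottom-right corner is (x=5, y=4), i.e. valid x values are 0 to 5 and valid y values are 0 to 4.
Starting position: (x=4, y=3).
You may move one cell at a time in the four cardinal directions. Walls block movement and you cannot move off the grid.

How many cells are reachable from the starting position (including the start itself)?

BFS flood-fill from (x=4, y=3):
  Distance 0: (x=4, y=3)
  Distance 1: (x=4, y=2), (x=5, y=3), (x=4, y=4)
  Distance 2: (x=4, y=1), (x=3, y=2), (x=5, y=2), (x=3, y=4)
  Distance 3: (x=4, y=0), (x=5, y=1), (x=2, y=2)
  Distance 4: (x=3, y=0), (x=2, y=1), (x=2, y=3)
  Distance 5: (x=2, y=0), (x=1, y=1), (x=1, y=3)
  Distance 6: (x=1, y=4)
  Distance 7: (x=0, y=4)
Total reachable: 19 (grid has 21 open cells total)

Answer: Reachable cells: 19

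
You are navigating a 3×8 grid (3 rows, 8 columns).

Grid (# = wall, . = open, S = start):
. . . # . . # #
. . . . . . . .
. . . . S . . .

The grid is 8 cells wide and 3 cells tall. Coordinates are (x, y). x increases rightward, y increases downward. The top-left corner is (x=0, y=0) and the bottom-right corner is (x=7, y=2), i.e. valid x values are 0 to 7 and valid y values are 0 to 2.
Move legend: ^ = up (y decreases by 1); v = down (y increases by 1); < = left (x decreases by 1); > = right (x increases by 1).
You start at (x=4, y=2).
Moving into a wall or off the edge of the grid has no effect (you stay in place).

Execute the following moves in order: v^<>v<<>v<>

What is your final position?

Answer: Final position: (x=3, y=2)

Derivation:
Start: (x=4, y=2)
  v (down): blocked, stay at (x=4, y=2)
  ^ (up): (x=4, y=2) -> (x=4, y=1)
  < (left): (x=4, y=1) -> (x=3, y=1)
  > (right): (x=3, y=1) -> (x=4, y=1)
  v (down): (x=4, y=1) -> (x=4, y=2)
  < (left): (x=4, y=2) -> (x=3, y=2)
  < (left): (x=3, y=2) -> (x=2, y=2)
  > (right): (x=2, y=2) -> (x=3, y=2)
  v (down): blocked, stay at (x=3, y=2)
  < (left): (x=3, y=2) -> (x=2, y=2)
  > (right): (x=2, y=2) -> (x=3, y=2)
Final: (x=3, y=2)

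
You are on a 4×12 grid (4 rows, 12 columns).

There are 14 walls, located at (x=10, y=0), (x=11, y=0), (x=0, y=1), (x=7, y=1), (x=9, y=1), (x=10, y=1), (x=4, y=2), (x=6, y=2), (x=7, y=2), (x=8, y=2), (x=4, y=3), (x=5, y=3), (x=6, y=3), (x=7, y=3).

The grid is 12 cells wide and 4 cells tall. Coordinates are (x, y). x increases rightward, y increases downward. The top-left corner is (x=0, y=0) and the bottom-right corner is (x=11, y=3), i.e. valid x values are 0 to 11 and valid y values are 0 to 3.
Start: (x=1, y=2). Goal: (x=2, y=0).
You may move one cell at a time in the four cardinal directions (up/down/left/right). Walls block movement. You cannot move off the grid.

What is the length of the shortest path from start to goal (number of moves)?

BFS from (x=1, y=2) until reaching (x=2, y=0):
  Distance 0: (x=1, y=2)
  Distance 1: (x=1, y=1), (x=0, y=2), (x=2, y=2), (x=1, y=3)
  Distance 2: (x=1, y=0), (x=2, y=1), (x=3, y=2), (x=0, y=3), (x=2, y=3)
  Distance 3: (x=0, y=0), (x=2, y=0), (x=3, y=1), (x=3, y=3)  <- goal reached here
One shortest path (3 moves): (x=1, y=2) -> (x=2, y=2) -> (x=2, y=1) -> (x=2, y=0)

Answer: Shortest path length: 3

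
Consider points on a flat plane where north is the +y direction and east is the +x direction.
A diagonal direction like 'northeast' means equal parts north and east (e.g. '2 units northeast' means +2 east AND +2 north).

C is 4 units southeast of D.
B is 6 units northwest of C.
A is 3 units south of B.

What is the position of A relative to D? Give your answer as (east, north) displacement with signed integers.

Place D at the origin (east=0, north=0).
  C is 4 units southeast of D: delta (east=+4, north=-4); C at (east=4, north=-4).
  B is 6 units northwest of C: delta (east=-6, north=+6); B at (east=-2, north=2).
  A is 3 units south of B: delta (east=+0, north=-3); A at (east=-2, north=-1).
Therefore A relative to D: (east=-2, north=-1).

Answer: A is at (east=-2, north=-1) relative to D.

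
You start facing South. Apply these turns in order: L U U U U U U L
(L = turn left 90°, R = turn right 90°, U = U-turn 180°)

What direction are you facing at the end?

Answer: Final heading: North

Derivation:
Start: South
  L (left (90° counter-clockwise)) -> East
  U (U-turn (180°)) -> West
  U (U-turn (180°)) -> East
  U (U-turn (180°)) -> West
  U (U-turn (180°)) -> East
  U (U-turn (180°)) -> West
  U (U-turn (180°)) -> East
  L (left (90° counter-clockwise)) -> North
Final: North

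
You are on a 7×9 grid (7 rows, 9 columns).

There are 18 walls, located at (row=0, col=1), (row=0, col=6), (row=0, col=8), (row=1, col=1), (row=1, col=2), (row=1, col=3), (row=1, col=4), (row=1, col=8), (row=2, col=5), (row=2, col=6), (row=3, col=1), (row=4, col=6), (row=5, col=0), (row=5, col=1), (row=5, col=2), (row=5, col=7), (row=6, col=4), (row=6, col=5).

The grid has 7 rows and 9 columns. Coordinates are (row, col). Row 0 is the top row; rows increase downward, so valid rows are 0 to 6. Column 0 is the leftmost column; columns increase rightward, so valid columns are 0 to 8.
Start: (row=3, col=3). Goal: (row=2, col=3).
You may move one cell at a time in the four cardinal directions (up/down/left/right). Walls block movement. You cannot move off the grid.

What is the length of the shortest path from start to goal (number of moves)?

Answer: Shortest path length: 1

Derivation:
BFS from (row=3, col=3) until reaching (row=2, col=3):
  Distance 0: (row=3, col=3)
  Distance 1: (row=2, col=3), (row=3, col=2), (row=3, col=4), (row=4, col=3)  <- goal reached here
One shortest path (1 moves): (row=3, col=3) -> (row=2, col=3)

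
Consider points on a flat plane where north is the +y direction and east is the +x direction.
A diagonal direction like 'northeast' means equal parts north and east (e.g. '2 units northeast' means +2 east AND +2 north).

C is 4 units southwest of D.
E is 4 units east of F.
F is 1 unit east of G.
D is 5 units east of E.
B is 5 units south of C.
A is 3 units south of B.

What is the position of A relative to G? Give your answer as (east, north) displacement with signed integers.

Answer: A is at (east=6, north=-12) relative to G.

Derivation:
Place G at the origin (east=0, north=0).
  F is 1 unit east of G: delta (east=+1, north=+0); F at (east=1, north=0).
  E is 4 units east of F: delta (east=+4, north=+0); E at (east=5, north=0).
  D is 5 units east of E: delta (east=+5, north=+0); D at (east=10, north=0).
  C is 4 units southwest of D: delta (east=-4, north=-4); C at (east=6, north=-4).
  B is 5 units south of C: delta (east=+0, north=-5); B at (east=6, north=-9).
  A is 3 units south of B: delta (east=+0, north=-3); A at (east=6, north=-12).
Therefore A relative to G: (east=6, north=-12).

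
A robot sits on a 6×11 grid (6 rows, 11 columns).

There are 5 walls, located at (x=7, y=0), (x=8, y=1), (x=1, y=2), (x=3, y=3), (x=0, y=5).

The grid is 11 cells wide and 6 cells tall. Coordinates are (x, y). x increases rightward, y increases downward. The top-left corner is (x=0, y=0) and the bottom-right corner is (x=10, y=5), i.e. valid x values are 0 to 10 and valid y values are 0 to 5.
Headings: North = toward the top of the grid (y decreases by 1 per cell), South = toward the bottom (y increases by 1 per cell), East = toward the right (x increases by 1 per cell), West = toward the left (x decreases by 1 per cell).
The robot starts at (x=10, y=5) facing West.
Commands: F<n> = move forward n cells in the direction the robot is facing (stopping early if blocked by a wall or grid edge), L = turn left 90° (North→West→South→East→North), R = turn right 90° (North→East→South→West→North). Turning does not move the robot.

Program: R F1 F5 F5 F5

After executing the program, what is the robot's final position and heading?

Answer: Final position: (x=10, y=0), facing North

Derivation:
Start: (x=10, y=5), facing West
  R: turn right, now facing North
  F1: move forward 1, now at (x=10, y=4)
  F5: move forward 4/5 (blocked), now at (x=10, y=0)
  F5: move forward 0/5 (blocked), now at (x=10, y=0)
  F5: move forward 0/5 (blocked), now at (x=10, y=0)
Final: (x=10, y=0), facing North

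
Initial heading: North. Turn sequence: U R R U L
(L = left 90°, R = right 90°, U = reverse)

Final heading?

Answer: Final heading: East

Derivation:
Start: North
  U (U-turn (180°)) -> South
  R (right (90° clockwise)) -> West
  R (right (90° clockwise)) -> North
  U (U-turn (180°)) -> South
  L (left (90° counter-clockwise)) -> East
Final: East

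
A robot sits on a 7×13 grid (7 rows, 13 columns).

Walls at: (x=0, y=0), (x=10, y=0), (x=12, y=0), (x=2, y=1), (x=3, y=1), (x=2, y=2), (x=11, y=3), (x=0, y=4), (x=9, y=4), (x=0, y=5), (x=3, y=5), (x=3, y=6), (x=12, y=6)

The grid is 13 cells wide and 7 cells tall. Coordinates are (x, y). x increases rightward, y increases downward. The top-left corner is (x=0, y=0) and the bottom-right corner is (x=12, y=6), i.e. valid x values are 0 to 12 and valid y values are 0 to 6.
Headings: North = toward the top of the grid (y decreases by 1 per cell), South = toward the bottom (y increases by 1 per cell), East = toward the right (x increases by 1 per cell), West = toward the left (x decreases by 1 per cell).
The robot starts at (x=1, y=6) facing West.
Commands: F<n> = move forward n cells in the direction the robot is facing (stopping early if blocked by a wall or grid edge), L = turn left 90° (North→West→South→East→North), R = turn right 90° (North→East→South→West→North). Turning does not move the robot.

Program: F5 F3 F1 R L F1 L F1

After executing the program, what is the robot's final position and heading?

Answer: Final position: (x=0, y=6), facing South

Derivation:
Start: (x=1, y=6), facing West
  F5: move forward 1/5 (blocked), now at (x=0, y=6)
  F3: move forward 0/3 (blocked), now at (x=0, y=6)
  F1: move forward 0/1 (blocked), now at (x=0, y=6)
  R: turn right, now facing North
  L: turn left, now facing West
  F1: move forward 0/1 (blocked), now at (x=0, y=6)
  L: turn left, now facing South
  F1: move forward 0/1 (blocked), now at (x=0, y=6)
Final: (x=0, y=6), facing South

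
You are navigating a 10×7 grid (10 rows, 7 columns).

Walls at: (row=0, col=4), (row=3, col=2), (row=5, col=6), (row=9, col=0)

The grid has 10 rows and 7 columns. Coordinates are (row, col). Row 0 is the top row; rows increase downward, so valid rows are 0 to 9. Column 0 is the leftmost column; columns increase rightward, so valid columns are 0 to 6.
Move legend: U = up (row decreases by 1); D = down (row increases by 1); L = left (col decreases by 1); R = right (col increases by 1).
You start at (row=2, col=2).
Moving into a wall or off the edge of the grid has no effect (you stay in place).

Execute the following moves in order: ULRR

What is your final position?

Start: (row=2, col=2)
  U (up): (row=2, col=2) -> (row=1, col=2)
  L (left): (row=1, col=2) -> (row=1, col=1)
  R (right): (row=1, col=1) -> (row=1, col=2)
  R (right): (row=1, col=2) -> (row=1, col=3)
Final: (row=1, col=3)

Answer: Final position: (row=1, col=3)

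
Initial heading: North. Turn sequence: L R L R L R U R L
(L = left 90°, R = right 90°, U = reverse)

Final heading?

Answer: Final heading: South

Derivation:
Start: North
  L (left (90° counter-clockwise)) -> West
  R (right (90° clockwise)) -> North
  L (left (90° counter-clockwise)) -> West
  R (right (90° clockwise)) -> North
  L (left (90° counter-clockwise)) -> West
  R (right (90° clockwise)) -> North
  U (U-turn (180°)) -> South
  R (right (90° clockwise)) -> West
  L (left (90° counter-clockwise)) -> South
Final: South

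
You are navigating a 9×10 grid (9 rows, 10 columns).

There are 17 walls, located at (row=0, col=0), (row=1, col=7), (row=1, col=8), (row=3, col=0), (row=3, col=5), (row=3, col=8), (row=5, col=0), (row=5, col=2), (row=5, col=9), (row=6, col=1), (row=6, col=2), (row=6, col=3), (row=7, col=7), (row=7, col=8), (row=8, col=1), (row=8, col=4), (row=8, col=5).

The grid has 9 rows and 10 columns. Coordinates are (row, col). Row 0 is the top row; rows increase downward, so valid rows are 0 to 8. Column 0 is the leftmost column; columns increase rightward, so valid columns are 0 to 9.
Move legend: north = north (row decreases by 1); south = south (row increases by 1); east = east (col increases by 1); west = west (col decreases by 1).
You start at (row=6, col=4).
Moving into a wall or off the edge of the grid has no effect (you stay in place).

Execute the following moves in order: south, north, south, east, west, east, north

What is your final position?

Start: (row=6, col=4)
  south (south): (row=6, col=4) -> (row=7, col=4)
  north (north): (row=7, col=4) -> (row=6, col=4)
  south (south): (row=6, col=4) -> (row=7, col=4)
  east (east): (row=7, col=4) -> (row=7, col=5)
  west (west): (row=7, col=5) -> (row=7, col=4)
  east (east): (row=7, col=4) -> (row=7, col=5)
  north (north): (row=7, col=5) -> (row=6, col=5)
Final: (row=6, col=5)

Answer: Final position: (row=6, col=5)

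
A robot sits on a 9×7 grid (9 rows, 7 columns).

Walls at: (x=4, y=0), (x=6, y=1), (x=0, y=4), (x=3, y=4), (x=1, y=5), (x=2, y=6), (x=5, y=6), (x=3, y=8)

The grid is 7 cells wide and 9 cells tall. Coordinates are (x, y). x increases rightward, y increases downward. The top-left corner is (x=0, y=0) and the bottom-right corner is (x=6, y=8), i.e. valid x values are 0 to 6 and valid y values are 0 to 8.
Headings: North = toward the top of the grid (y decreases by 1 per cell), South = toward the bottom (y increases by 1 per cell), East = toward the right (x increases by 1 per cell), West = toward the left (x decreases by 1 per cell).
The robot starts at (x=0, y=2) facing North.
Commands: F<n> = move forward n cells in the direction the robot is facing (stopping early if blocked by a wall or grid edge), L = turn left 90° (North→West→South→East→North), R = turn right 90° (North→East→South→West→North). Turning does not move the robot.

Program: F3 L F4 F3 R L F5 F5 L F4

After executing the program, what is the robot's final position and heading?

Answer: Final position: (x=0, y=3), facing South

Derivation:
Start: (x=0, y=2), facing North
  F3: move forward 2/3 (blocked), now at (x=0, y=0)
  L: turn left, now facing West
  F4: move forward 0/4 (blocked), now at (x=0, y=0)
  F3: move forward 0/3 (blocked), now at (x=0, y=0)
  R: turn right, now facing North
  L: turn left, now facing West
  F5: move forward 0/5 (blocked), now at (x=0, y=0)
  F5: move forward 0/5 (blocked), now at (x=0, y=0)
  L: turn left, now facing South
  F4: move forward 3/4 (blocked), now at (x=0, y=3)
Final: (x=0, y=3), facing South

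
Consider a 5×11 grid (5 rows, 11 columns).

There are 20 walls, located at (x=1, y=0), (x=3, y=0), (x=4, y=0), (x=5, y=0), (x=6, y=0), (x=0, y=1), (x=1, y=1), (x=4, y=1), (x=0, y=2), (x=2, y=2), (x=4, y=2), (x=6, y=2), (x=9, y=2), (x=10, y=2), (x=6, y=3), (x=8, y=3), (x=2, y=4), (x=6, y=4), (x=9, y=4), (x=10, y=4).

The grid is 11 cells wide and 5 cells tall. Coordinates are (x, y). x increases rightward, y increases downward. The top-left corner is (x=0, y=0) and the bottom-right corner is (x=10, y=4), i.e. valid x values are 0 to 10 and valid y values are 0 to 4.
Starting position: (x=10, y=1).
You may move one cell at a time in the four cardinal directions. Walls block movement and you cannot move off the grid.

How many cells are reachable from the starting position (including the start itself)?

BFS flood-fill from (x=10, y=1):
  Distance 0: (x=10, y=1)
  Distance 1: (x=10, y=0), (x=9, y=1)
  Distance 2: (x=9, y=0), (x=8, y=1)
  Distance 3: (x=8, y=0), (x=7, y=1), (x=8, y=2)
  Distance 4: (x=7, y=0), (x=6, y=1), (x=7, y=2)
  Distance 5: (x=5, y=1), (x=7, y=3)
  Distance 6: (x=5, y=2), (x=7, y=4)
  Distance 7: (x=5, y=3), (x=8, y=4)
  Distance 8: (x=4, y=3), (x=5, y=4)
  Distance 9: (x=3, y=3), (x=4, y=4)
  Distance 10: (x=3, y=2), (x=2, y=3), (x=3, y=4)
  Distance 11: (x=3, y=1), (x=1, y=3)
  Distance 12: (x=2, y=1), (x=1, y=2), (x=0, y=3), (x=1, y=4)
  Distance 13: (x=2, y=0), (x=0, y=4)
Total reachable: 32 (grid has 35 open cells total)

Answer: Reachable cells: 32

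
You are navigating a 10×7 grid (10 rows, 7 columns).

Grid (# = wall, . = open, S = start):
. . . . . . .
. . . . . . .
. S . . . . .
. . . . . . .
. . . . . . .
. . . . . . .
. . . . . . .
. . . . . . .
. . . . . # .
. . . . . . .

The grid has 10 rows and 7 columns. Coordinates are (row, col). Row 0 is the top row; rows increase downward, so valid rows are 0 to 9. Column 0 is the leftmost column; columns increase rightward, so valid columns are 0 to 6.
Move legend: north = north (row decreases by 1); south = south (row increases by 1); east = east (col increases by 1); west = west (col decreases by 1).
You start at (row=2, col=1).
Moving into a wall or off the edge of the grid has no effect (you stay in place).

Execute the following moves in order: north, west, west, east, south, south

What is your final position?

Start: (row=2, col=1)
  north (north): (row=2, col=1) -> (row=1, col=1)
  west (west): (row=1, col=1) -> (row=1, col=0)
  west (west): blocked, stay at (row=1, col=0)
  east (east): (row=1, col=0) -> (row=1, col=1)
  south (south): (row=1, col=1) -> (row=2, col=1)
  south (south): (row=2, col=1) -> (row=3, col=1)
Final: (row=3, col=1)

Answer: Final position: (row=3, col=1)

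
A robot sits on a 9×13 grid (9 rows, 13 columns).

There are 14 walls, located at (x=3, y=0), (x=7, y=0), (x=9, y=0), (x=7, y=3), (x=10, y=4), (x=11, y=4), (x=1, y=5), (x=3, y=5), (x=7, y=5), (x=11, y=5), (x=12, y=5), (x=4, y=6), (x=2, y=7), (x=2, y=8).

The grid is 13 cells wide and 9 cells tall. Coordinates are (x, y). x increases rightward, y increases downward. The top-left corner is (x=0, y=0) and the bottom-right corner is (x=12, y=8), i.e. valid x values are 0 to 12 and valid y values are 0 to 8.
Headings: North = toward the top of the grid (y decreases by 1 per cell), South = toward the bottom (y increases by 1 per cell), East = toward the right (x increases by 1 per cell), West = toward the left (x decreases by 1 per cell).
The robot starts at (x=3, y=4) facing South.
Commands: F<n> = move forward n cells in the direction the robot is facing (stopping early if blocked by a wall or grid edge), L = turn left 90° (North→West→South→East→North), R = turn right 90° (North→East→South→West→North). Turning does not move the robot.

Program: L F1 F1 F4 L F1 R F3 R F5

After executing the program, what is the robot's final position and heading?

Start: (x=3, y=4), facing South
  L: turn left, now facing East
  F1: move forward 1, now at (x=4, y=4)
  F1: move forward 1, now at (x=5, y=4)
  F4: move forward 4, now at (x=9, y=4)
  L: turn left, now facing North
  F1: move forward 1, now at (x=9, y=3)
  R: turn right, now facing East
  F3: move forward 3, now at (x=12, y=3)
  R: turn right, now facing South
  F5: move forward 1/5 (blocked), now at (x=12, y=4)
Final: (x=12, y=4), facing South

Answer: Final position: (x=12, y=4), facing South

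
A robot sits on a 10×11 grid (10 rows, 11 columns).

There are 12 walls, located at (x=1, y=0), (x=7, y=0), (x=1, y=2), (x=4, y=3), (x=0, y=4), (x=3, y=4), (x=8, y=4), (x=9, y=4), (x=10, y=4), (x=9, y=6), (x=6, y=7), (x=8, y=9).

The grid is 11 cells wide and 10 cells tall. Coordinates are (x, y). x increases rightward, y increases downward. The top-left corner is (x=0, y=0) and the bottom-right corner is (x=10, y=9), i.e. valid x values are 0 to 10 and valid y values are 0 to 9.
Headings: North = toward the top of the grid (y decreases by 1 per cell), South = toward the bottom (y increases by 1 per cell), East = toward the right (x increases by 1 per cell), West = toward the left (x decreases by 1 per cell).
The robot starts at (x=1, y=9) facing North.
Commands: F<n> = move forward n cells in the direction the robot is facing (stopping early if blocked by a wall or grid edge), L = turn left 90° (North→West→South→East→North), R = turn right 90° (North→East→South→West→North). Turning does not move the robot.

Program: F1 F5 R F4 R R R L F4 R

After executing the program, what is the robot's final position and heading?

Start: (x=1, y=9), facing North
  F1: move forward 1, now at (x=1, y=8)
  F5: move forward 5, now at (x=1, y=3)
  R: turn right, now facing East
  F4: move forward 2/4 (blocked), now at (x=3, y=3)
  R: turn right, now facing South
  R: turn right, now facing West
  R: turn right, now facing North
  L: turn left, now facing West
  F4: move forward 3/4 (blocked), now at (x=0, y=3)
  R: turn right, now facing North
Final: (x=0, y=3), facing North

Answer: Final position: (x=0, y=3), facing North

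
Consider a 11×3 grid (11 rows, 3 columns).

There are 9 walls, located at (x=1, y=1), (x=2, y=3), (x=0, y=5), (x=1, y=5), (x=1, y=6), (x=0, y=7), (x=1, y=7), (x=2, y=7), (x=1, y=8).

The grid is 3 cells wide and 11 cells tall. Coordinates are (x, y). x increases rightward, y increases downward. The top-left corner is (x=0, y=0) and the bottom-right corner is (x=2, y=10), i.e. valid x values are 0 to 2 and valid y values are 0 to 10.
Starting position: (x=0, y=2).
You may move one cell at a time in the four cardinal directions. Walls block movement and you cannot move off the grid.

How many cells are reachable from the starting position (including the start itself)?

BFS flood-fill from (x=0, y=2):
  Distance 0: (x=0, y=2)
  Distance 1: (x=0, y=1), (x=1, y=2), (x=0, y=3)
  Distance 2: (x=0, y=0), (x=2, y=2), (x=1, y=3), (x=0, y=4)
  Distance 3: (x=1, y=0), (x=2, y=1), (x=1, y=4)
  Distance 4: (x=2, y=0), (x=2, y=4)
  Distance 5: (x=2, y=5)
  Distance 6: (x=2, y=6)
Total reachable: 15 (grid has 24 open cells total)

Answer: Reachable cells: 15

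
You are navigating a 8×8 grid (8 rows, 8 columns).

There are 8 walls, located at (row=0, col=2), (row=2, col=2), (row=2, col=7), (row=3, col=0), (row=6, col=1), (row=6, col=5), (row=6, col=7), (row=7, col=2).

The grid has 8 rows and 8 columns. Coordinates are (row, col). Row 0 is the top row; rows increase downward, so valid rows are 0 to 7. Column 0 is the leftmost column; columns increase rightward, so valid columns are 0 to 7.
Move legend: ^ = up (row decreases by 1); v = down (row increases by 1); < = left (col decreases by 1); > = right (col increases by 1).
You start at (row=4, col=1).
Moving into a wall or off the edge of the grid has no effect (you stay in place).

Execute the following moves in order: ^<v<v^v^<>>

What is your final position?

Start: (row=4, col=1)
  ^ (up): (row=4, col=1) -> (row=3, col=1)
  < (left): blocked, stay at (row=3, col=1)
  v (down): (row=3, col=1) -> (row=4, col=1)
  < (left): (row=4, col=1) -> (row=4, col=0)
  v (down): (row=4, col=0) -> (row=5, col=0)
  ^ (up): (row=5, col=0) -> (row=4, col=0)
  v (down): (row=4, col=0) -> (row=5, col=0)
  ^ (up): (row=5, col=0) -> (row=4, col=0)
  < (left): blocked, stay at (row=4, col=0)
  > (right): (row=4, col=0) -> (row=4, col=1)
  > (right): (row=4, col=1) -> (row=4, col=2)
Final: (row=4, col=2)

Answer: Final position: (row=4, col=2)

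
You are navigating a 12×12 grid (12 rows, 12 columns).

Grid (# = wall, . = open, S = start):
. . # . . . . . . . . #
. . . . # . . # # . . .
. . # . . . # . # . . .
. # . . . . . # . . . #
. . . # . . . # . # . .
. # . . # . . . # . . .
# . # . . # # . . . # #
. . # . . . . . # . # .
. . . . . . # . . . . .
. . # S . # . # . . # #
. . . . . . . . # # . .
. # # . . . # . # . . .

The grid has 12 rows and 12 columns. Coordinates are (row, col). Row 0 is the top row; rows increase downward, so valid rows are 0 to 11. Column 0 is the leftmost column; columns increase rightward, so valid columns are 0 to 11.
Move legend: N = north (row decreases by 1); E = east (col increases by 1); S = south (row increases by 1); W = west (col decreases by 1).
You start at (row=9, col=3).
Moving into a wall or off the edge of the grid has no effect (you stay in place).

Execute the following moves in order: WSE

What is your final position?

Answer: Final position: (row=10, col=4)

Derivation:
Start: (row=9, col=3)
  W (west): blocked, stay at (row=9, col=3)
  S (south): (row=9, col=3) -> (row=10, col=3)
  E (east): (row=10, col=3) -> (row=10, col=4)
Final: (row=10, col=4)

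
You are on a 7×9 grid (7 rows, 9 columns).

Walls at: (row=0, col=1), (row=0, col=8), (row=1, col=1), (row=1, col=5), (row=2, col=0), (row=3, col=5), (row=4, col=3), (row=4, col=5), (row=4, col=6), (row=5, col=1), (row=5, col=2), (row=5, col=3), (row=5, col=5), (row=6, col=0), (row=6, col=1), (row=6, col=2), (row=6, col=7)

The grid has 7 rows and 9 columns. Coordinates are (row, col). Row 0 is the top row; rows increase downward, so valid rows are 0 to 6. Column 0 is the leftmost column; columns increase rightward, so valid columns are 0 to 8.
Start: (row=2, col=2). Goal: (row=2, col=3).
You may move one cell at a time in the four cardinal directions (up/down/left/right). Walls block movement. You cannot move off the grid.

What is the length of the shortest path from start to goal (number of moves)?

Answer: Shortest path length: 1

Derivation:
BFS from (row=2, col=2) until reaching (row=2, col=3):
  Distance 0: (row=2, col=2)
  Distance 1: (row=1, col=2), (row=2, col=1), (row=2, col=3), (row=3, col=2)  <- goal reached here
One shortest path (1 moves): (row=2, col=2) -> (row=2, col=3)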